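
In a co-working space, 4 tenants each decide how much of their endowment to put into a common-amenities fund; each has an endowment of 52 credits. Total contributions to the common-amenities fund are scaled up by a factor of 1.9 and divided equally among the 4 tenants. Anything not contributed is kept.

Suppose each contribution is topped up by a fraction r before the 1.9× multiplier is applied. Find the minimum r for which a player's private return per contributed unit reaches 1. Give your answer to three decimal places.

1.105

With matching at rate r, one contributed unit becomes (1 + r) in the common-amenities fund and returns 1.9 × (1 + r) / 4 to the contributor.
Setting this equal to 1: 1 + r = 4/1.9 = 2.1053.
So the minimum matching rate is r = 2.1053 − 1 = 1.105.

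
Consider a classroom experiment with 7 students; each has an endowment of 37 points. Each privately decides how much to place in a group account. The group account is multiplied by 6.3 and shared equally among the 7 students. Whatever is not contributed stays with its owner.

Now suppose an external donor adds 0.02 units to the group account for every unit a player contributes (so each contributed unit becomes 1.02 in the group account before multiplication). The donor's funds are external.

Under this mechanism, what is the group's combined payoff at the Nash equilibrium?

259.00 points

Even with the mechanism, each unit contributed returns only 6.3 × 1.02 / 7 = 0.9180 per unit of net cost, so contributing nothing is still dominant.
Everyone keeps their endowment and the group total is 7 × 37 = 259.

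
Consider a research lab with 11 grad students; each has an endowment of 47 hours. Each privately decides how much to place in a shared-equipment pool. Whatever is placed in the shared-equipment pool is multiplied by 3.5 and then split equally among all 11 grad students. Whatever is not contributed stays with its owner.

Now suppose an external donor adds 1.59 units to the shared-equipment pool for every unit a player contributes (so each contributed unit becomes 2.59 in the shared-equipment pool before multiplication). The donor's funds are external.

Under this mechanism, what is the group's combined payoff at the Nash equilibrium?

With the mechanism, a contributed unit returns 3.5 × 2.59 / 11 = 0.8241 per unit of net cost — still below 1 — so contributing 0 remains dominant for every player.
Everyone keeps their endowment and the group total is 11 × 47 = 517.

517.00 hours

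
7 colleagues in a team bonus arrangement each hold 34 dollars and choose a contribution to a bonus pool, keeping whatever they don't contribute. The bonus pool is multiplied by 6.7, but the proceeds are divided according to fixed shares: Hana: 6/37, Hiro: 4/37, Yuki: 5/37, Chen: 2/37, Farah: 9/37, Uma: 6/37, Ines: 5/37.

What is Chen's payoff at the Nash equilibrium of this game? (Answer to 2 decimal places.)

70.94 dollars

Player j's private return per contributed unit is 6.7 × (j's share). Contributing is weakly dominant for j when that share is at least 1/6.7 = 0.1493, and contributing 0 is dominant otherwise.
The shares above 0.1493 belong to Hana, Farah and Uma, contributing 34 each; the remaining 4 contribute 0. Total contributed: 102.
Chen keeps 34 and receives 6.7 × 102 × 2/37 = 36.94 from the bonus pool, for a payoff of 70.94.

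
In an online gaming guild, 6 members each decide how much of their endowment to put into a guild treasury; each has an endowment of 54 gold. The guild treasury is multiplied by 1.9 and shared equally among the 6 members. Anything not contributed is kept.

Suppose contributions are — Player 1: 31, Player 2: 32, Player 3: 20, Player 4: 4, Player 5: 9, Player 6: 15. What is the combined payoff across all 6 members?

Total contributed: 31 + 32 + 20 + 4 + 9 + 15 = 111; total kept: 6 × 54 − 111 = 213.
The guild treasury pays out 1.9 × 111 = 210.90 in aggregate.
Group total = 213 + 210.90 = 423.90.

423.90 gold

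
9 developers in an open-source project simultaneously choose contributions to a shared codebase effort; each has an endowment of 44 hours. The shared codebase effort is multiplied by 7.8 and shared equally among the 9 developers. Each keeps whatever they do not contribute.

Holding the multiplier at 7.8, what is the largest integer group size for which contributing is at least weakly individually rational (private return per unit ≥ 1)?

Private return per unit is 7.8/(group size), which is ≥ 1 whenever the group size is ≤ 7.8.
The largest such integer is 7.

7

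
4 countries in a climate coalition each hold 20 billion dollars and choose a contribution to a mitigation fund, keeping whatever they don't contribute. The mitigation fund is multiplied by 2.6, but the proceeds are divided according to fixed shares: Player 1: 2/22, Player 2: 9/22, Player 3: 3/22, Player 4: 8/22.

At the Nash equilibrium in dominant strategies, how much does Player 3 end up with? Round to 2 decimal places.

Player j's private return per contributed unit is 2.6 × (j's share). Contributing is weakly dominant for j when that share is at least 1/2.6 = 0.3846, and contributing 0 is dominant otherwise.
The only share above 0.3846 is Player 2's 9/22, contributing 20; the remaining 3 contribute 0. Total contributed: 20.
Player 3 keeps 20 and receives 2.6 × 20 × 3/22 = 7.09 from the mitigation fund, for a payoff of 27.09.

27.09 billion dollars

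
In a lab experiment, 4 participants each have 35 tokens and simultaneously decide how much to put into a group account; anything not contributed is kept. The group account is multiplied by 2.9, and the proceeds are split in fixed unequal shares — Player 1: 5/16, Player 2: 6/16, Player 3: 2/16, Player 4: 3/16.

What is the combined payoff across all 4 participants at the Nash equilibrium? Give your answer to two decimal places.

Player j's private return per contributed unit is 2.9 × (j's share). Contributing is weakly dominant for j when that share is at least 1/2.9 = 0.3448, and contributing 0 is dominant otherwise.
Only Player 2 (6/16) clears that bar, contributing 35; the remaining 3 contribute 0. Total contributed: 35.
The group account pays out 2.9 × 35 = 101.50 in total (split across the unequal shares, but the aggregate is all that matters for the group sum).
The 3 free-riders keep 35 each, adding 105. Group total = 105 + 101.50 = 206.50.

206.50 tokens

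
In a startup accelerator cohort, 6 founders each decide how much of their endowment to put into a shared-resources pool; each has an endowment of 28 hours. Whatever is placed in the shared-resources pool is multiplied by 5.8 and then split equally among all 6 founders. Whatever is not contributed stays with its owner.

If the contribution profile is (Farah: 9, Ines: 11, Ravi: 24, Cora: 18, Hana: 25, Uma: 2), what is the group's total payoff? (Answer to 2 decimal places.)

Total contributed: 9 + 11 + 24 + 18 + 25 + 2 = 89; total kept: 6 × 28 − 89 = 79.
The shared-resources pool pays out 5.8 × 89 = 516.20 in aggregate.
Group total = 79 + 516.20 = 595.20.

595.20 hours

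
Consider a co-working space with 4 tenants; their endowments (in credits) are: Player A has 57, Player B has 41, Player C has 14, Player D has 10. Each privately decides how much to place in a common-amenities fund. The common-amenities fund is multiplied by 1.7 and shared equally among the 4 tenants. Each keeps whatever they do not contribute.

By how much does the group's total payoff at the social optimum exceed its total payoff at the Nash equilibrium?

85.40 credits

The private return per contributed unit is 1.7/4 = 0.4250 < 1 for every player regardless of endowment, so the Nash equilibrium is zero contribution and the group total is Σ E_j = 57 + 41 + 14 + 10 = 122.
Each contributed unit returns 1.700 to the group, so the social optimum is full contribution by everyone: group total = 1.700 × 122 = 207.40.
Efficiency loss = (1.700 − 1) × 122 = 85.40.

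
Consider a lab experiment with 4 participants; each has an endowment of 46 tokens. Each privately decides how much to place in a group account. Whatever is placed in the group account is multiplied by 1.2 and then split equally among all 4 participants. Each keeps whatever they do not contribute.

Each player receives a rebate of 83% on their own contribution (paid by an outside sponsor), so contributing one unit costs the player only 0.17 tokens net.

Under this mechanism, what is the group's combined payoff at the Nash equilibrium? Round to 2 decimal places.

The effective private return per unit is now (1.2/4) / 0.17 = 1.7647 > 1, so every player's dominant strategy flips to full contribution.
So the Nash equilibrium is full contribution by all 4; the group earns 4 × (46 × 0.83 + 1.2 × 46) = 373.52.

373.52 tokens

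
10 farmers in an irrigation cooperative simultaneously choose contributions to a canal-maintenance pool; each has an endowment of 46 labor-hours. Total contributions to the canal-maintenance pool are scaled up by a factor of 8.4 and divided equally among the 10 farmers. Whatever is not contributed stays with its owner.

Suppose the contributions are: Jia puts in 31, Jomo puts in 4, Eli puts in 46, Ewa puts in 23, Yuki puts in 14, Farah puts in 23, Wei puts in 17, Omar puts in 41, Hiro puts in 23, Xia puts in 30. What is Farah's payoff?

Total contributed: 31 + 4 + 46 + 23 + 14 + 23 + 17 + 41 + 23 + 30 = 252.
Each receives 8.4 × 252 / 10 = 211.68 from the canal-maintenance pool.
Farah keeps 46 − 23 = 23, so Farah's payoff is 23 + 211.68 = 234.68.

234.68 labor-hours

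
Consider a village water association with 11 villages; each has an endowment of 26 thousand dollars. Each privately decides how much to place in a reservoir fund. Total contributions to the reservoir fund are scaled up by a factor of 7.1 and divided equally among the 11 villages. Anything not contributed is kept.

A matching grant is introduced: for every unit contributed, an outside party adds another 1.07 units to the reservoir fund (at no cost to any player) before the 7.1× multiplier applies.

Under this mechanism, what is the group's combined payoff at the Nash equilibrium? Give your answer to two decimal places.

4203.34 thousand dollars

With the mechanism, a contributed unit returns 7.1 × 2.07 / 11 = 1.3361 per unit of net cost to the contributor — now above 1 — so contributing fully is weakly dominant for every player.
So the Nash equilibrium is full contribution by all 11; the group earns 7.1 × 2.07 × 286 = 4203.34.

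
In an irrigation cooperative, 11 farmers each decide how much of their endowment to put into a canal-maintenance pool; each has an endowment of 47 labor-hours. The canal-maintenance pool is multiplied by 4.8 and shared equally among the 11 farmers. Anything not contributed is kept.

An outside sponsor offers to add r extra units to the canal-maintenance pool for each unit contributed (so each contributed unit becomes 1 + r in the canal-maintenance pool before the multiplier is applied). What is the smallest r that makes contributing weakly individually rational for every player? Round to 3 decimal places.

1.292

With matching at rate r, one contributed unit becomes (1 + r) in the canal-maintenance pool and returns 4.8 × (1 + r) / 11 to the contributor.
Setting this equal to 1: 1 + r = 11/4.8 = 2.2917.
So the minimum matching rate is r = 2.2917 − 1 = 1.292.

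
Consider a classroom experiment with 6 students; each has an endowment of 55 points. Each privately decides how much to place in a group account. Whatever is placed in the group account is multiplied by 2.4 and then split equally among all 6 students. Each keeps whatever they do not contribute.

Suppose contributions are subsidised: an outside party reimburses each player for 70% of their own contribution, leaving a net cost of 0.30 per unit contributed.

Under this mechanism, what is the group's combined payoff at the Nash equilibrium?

Under the mechanism each unit contributed yields (2.4/6) / 0.30 = 1.3333 back to its contributor per unit of net cost, which exceeds 1, making full contribution the dominant choice for everyone.
At the Nash equilibrium everyone contributes 55. Group total payoff = 6 × (55 × 0.70 + 2.4 × 55) = 1023.00.

1023.00 points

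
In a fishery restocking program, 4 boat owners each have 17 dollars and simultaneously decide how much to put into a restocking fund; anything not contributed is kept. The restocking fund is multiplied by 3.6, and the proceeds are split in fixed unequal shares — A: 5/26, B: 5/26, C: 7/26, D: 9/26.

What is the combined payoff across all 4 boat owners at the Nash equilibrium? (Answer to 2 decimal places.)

112.20 dollars

A player with share s gets back 3.6·s per unit contributed, so full contribution is dominant for anyone with s > 1/3.6 = 0.2778 and zero contribution is dominant for anyone below.
Only D (9/26) clears that bar, contributing 17; the remaining 3 contribute 0. Total contributed: 17.
The restocking fund pays out 3.6 × 17 = 61.20 in total (split across the unequal shares, but the aggregate is all that matters for the group sum).
The 3 free-riders keep 17 each, adding 51. Group total = 51 + 61.20 = 112.20.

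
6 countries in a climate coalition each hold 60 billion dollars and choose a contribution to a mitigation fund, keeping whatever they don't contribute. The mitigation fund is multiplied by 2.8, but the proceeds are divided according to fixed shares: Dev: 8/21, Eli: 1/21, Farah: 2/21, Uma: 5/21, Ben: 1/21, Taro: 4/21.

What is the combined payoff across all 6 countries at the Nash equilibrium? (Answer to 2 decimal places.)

For player j, contributing a unit is worthwhile iff 2.8 × (j's share) ≥ 1, i.e. iff j's share is at least 0.3571.
Only Dev (8/21) clears that bar, contributing 60; the remaining 5 contribute 0. Total contributed: 60.
The mitigation fund pays out 2.8 × 60 = 168.00 in total (split across the unequal shares, but the aggregate is all that matters for the group sum).
The 5 free-riders keep 60 each, adding 300. Group total = 300 + 168.00 = 468.00.

468.00 billion dollars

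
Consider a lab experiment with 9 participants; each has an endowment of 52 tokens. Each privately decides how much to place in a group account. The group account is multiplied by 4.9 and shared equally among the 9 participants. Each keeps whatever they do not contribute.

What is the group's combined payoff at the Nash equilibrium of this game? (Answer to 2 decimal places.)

Each contributed unit returns 4.9/9 = 0.5444 to its contributor — below 1 — so contributing 0 is dominant for every player. At the Nash equilibrium everyone keeps their 52, and the group total is 9 × 52 = 468.

468.00 tokens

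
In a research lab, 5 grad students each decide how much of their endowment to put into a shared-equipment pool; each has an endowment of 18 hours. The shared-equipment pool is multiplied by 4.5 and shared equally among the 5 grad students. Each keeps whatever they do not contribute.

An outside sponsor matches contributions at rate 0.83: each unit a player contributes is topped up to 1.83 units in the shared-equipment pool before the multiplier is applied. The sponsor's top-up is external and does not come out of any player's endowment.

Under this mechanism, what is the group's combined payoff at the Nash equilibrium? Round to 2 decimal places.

741.15 hours

With the mechanism, a contributed unit returns 4.5 × 1.83 / 5 = 1.6470 per unit of net cost to the contributor — now above 1 — so contributing fully is weakly dominant for every player.
At the Nash equilibrium everyone contributes 18. Group total payoff = 4.5 × 1.83 × 90 = 741.15.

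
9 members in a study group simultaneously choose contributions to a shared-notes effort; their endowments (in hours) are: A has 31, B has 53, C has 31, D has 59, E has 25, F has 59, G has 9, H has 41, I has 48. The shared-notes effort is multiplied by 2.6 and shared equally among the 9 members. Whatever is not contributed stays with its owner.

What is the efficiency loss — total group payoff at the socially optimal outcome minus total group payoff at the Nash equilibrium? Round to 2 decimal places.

569.60 hours

The private return per contributed unit is 2.6/9 = 0.2889 < 1 for every player regardless of endowment, so the Nash equilibrium is zero contribution and the group total is Σ E_j = 31 + 53 + 31 + 59 + 25 + 59 + 9 + 41 + 48 = 356.
Each contributed unit returns 2.600 to the group, so the social optimum is full contribution by everyone: group total = 2.600 × 356 = 925.60.
Efficiency loss = (2.600 − 1) × 356 = 569.60.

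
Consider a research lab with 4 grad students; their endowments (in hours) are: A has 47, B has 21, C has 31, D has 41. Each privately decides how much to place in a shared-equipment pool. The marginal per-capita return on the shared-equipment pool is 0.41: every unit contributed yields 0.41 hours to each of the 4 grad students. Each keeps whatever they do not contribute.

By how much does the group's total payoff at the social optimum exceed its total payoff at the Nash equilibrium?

The private return per contributed unit is 0.41 < 1 for everyone, so the Nash equilibrium is zero contribution and the group total is Σ E_j = 47 + 21 + 31 + 41 = 140.
Each contributed unit returns 1.640 to the group, so the social optimum is full contribution by everyone: group total = 1.640 × 140 = 229.60.
Efficiency loss = (1.640 − 1) × 140 = 89.60.

89.60 hours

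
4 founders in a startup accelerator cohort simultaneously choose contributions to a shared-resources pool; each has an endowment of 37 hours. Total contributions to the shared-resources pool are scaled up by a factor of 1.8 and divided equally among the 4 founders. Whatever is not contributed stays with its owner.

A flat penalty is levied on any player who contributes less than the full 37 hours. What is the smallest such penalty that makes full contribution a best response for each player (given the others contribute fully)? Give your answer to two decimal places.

Given the others contribute fully, the best deviation is to contribute 0 (any partial contribution still incurs the fine and gives up units whose private return 0.4500 is below 1).
Deviating from 37 to 0 saves 37 hours but forfeits the deviator's share of the drop in the shared-resources pool: 1.8/4 × 37 = 16.65.
So the deviation gain is 37 − 16.65 = 20.35, and the fine must be at least 20.35 hours to wipe it out.

20.35 hours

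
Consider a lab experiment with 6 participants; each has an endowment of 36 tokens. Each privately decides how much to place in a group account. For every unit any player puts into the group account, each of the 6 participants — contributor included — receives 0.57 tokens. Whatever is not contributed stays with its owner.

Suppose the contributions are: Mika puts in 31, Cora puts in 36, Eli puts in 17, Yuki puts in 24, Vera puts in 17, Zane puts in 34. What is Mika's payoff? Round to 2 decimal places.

Total contributed: 31 + 36 + 17 + 24 + 17 + 34 = 159.
Each receives 0.57 × 159 = 90.63 from the group account.
Mika keeps 36 − 31 = 5, so Mika's payoff is 5 + 90.63 = 95.63.

95.63 tokens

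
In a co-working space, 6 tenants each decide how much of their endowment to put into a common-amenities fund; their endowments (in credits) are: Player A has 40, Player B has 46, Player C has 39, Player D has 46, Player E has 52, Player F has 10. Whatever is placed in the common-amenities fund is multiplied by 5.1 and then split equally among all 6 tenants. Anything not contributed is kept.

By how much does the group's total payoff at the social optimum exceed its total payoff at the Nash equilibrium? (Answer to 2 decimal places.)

955.30 credits

The private return per contributed unit is 5.1/6 = 0.8500 < 1 for every player regardless of endowment, so the Nash equilibrium is zero contribution and the group total is Σ E_j = 40 + 46 + 39 + 46 + 52 + 10 = 233.
Each contributed unit returns 5.100 to the group, so the social optimum is full contribution by everyone: group total = 5.100 × 233 = 1188.30.
Efficiency loss = (5.100 − 1) × 233 = 955.30.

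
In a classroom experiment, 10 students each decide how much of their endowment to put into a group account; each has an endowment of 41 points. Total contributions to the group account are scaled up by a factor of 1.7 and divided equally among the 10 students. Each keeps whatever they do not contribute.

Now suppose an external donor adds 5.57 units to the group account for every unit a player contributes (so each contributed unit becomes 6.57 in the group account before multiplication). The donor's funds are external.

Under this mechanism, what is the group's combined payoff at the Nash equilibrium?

4579.29 points

With the mechanism, a contributed unit returns 1.7 × 6.57 / 10 = 1.1169 per unit of net cost to the contributor — now above 1 — so contributing fully is weakly dominant for every player.
At the Nash equilibrium everyone contributes 41. Group total payoff = 1.7 × 6.57 × 410 = 4579.29.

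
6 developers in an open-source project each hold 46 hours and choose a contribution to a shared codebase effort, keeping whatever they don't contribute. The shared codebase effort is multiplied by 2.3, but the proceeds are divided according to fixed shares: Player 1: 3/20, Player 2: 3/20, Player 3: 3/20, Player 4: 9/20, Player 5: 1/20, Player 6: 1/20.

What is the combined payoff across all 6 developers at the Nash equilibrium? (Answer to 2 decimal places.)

For player j, contributing a unit is worthwhile iff 2.3 × (j's share) ≥ 1, i.e. iff j's share is at least 0.4348.
Only Player 4 (9/20) clears that bar, contributing 46; the remaining 5 contribute 0. Total contributed: 46.
The shared codebase effort pays out 2.3 × 46 = 105.80 in total (split across the unequal shares, but the aggregate is all that matters for the group sum).
The 5 free-riders keep 46 each, adding 230. Group total = 230 + 105.80 = 335.80.

335.80 hours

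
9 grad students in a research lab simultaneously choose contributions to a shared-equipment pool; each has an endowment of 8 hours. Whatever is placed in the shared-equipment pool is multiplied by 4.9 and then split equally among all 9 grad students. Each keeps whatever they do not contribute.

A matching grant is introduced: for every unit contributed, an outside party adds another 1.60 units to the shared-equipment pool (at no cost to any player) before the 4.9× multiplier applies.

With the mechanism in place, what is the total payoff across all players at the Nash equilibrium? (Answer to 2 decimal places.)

917.28 hours

The effective private return per unit is now 4.9 × 2.60 / 9 = 1.4156 > 1, so every player's dominant strategy flips to full contribution.
At the Nash equilibrium everyone contributes 8. Group total payoff = 4.9 × 2.60 × 72 = 917.28.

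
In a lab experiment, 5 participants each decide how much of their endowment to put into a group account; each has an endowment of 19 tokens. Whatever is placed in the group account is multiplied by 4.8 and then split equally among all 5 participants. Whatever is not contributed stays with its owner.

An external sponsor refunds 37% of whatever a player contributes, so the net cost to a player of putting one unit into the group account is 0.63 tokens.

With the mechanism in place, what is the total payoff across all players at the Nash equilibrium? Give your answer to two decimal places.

The effective private return per unit is now (4.8/5) / 0.63 = 1.5238 > 1, so every player's dominant strategy flips to full contribution.
At the Nash equilibrium everyone contributes 19. Group total payoff = 5 × (19 × 0.37 + 4.8 × 19) = 491.15.

491.15 tokens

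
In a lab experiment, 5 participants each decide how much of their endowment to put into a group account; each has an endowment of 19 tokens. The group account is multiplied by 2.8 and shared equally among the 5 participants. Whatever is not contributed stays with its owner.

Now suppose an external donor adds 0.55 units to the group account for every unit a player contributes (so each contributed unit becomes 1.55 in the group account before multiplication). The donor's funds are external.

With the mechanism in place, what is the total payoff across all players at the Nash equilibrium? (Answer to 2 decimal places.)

95.00 tokens

The effective private return is 2.8 × 1.55 / 5 = 0.8680, which is still under 1, so the mechanism doesn't change anyone's dominant strategy: zero contribution.
Everyone keeps their endowment and the group total is 5 × 19 = 95.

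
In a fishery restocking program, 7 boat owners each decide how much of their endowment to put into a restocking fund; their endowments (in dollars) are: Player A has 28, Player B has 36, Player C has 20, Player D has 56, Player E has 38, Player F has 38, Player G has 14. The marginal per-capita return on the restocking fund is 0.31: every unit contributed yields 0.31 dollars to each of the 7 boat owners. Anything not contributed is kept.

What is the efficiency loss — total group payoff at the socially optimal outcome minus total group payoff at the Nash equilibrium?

The private return per contributed unit is 0.31 < 1 for everyone, so the Nash equilibrium is zero contribution and the group total is Σ E_j = 28 + 36 + 20 + 56 + 38 + 38 + 14 = 230.
Each contributed unit returns 2.170 to the group, so the social optimum is full contribution by everyone: group total = 2.170 × 230 = 499.10.
Efficiency loss = (2.170 − 1) × 230 = 269.10.

269.10 dollars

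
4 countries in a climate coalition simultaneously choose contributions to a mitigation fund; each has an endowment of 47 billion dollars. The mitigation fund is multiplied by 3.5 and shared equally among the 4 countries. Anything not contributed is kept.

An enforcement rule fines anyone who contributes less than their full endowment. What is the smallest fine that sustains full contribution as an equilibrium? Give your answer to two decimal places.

Given the others contribute fully, the best deviation is to contribute 0 (any partial contribution still incurs the fine and gives up units whose private return 0.8750 is below 1).
Deviating from 47 to 0 saves 47 billion dollars but forfeits the deviator's share of the drop in the mitigation fund: 3.5/4 × 47 = 41.12.
So the deviation gain is 47 − 41.12 = 5.88, and the fine must be at least 5.88 billion dollars to wipe it out.

5.88 billion dollars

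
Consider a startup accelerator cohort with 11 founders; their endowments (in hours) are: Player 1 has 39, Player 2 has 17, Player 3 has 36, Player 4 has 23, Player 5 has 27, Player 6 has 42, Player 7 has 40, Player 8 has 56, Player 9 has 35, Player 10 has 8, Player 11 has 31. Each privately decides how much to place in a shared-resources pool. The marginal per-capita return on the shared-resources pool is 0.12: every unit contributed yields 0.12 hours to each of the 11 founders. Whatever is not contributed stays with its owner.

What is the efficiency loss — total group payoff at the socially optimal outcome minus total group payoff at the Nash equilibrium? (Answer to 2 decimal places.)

113.28 hours

The private return per contributed unit is 0.12 < 1 for everyone, so the Nash equilibrium is zero contribution and the group total is Σ E_j = 39 + 17 + 36 + 23 + 27 + 42 + 40 + 56 + 35 + 8 + 31 = 354.
Each contributed unit returns 1.320 to the group, so the social optimum is full contribution by everyone: group total = 1.320 × 354 = 467.28.
Efficiency loss = (1.320 − 1) × 354 = 113.28.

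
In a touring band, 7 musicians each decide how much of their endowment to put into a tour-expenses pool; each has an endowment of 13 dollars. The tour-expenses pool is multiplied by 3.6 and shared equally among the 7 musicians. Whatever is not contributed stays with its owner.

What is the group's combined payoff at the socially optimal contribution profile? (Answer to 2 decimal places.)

327.60 dollars

Each contributed unit returns 3.600 to the group as a whole (0.5143 to each of 7 players), which exceeds 1, so the social optimum is full contribution: group total = 3.600 × 91 = 327.60.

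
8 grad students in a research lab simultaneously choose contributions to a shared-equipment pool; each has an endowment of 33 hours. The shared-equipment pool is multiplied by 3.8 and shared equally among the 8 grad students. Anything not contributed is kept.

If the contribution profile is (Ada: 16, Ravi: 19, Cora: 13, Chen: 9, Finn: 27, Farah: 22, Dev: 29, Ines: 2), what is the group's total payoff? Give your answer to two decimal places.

647.60 hours

Total contributed: 16 + 19 + 13 + 9 + 27 + 22 + 29 + 2 = 137; total kept: 8 × 33 − 137 = 127.
The shared-equipment pool pays out 3.8 × 137 = 520.60 in aggregate.
Group total = 127 + 520.60 = 647.60.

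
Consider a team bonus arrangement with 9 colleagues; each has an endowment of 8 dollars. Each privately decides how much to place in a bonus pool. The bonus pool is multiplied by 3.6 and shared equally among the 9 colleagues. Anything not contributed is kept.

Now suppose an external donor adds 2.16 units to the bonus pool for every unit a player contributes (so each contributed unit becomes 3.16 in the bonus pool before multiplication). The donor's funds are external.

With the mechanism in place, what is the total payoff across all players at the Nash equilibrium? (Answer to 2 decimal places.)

819.07 dollars

With the mechanism, a contributed unit returns 3.6 × 3.16 / 9 = 1.2640 per unit of net cost to the contributor — now above 1 — so contributing fully is weakly dominant for every player.
At the Nash equilibrium everyone contributes 8. Group total payoff = 3.6 × 3.16 × 72 = 819.07.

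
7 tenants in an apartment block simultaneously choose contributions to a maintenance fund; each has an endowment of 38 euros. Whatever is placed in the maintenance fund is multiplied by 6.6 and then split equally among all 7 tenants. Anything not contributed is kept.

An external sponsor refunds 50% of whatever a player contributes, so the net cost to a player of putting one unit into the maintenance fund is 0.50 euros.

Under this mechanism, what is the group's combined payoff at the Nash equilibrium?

1888.60 euros

Under the mechanism each unit contributed yields (6.6/7) / 0.50 = 1.8857 back to its contributor per unit of net cost, which exceeds 1, making full contribution the dominant choice for everyone.
At the Nash equilibrium everyone contributes 38. Group total payoff = 7 × (38 × 0.50 + 6.6 × 38) = 1888.60.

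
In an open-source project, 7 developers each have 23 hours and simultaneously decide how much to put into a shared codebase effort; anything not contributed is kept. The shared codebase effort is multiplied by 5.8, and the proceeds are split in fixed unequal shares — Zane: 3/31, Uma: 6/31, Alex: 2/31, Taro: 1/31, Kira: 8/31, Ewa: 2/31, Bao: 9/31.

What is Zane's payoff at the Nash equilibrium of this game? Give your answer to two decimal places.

61.73 hours

Player j's private return per contributed unit is 5.8 × (j's share). Contributing is weakly dominant for j when that share is at least 1/5.8 = 0.1724, and contributing 0 is dominant otherwise.
Uma, Kira and Bao clear that bar, contributing 23 each; the remaining 4 contribute 0. Total contributed: 69.
Zane keeps 23 and receives 5.8 × 69 × 3/31 = 38.73 from the shared codebase effort, for a payoff of 61.73.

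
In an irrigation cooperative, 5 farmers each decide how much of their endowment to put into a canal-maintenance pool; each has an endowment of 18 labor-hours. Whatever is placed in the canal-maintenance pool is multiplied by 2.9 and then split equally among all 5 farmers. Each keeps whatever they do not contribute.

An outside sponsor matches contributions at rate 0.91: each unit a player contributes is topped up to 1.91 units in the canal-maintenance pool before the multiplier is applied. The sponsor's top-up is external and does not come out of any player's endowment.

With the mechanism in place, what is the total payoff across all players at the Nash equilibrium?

498.51 labor-hours

With the mechanism, a contributed unit returns 2.9 × 1.91 / 5 = 1.1078 per unit of net cost to the contributor — now above 1 — so contributing fully is weakly dominant for every player.
So the Nash equilibrium is full contribution by all 5; the group earns 2.9 × 1.91 × 90 = 498.51.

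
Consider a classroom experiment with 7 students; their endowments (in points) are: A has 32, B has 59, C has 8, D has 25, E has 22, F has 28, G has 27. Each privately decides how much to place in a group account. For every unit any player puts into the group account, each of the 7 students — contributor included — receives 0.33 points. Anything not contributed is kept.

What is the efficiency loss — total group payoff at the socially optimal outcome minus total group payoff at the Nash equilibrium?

263.31 points

The private return per contributed unit is 0.33 < 1 for everyone, so the Nash equilibrium is zero contribution and the group total is Σ E_j = 32 + 59 + 8 + 25 + 22 + 28 + 27 = 201.
Each contributed unit returns 2.310 to the group, so the social optimum is full contribution by everyone: group total = 2.310 × 201 = 464.31.
Efficiency loss = (2.310 − 1) × 201 = 263.31.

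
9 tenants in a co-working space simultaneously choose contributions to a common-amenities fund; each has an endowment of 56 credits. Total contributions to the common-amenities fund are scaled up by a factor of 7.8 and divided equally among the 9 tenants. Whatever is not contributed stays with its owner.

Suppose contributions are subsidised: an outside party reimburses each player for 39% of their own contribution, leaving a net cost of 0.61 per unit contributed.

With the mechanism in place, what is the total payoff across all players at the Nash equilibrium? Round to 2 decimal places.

4127.76 credits

Under the mechanism each unit contributed yields (7.8/9) / 0.61 = 1.4208 back to its contributor per unit of net cost, which exceeds 1, making full contribution the dominant choice for everyone.
So the Nash equilibrium is full contribution by all 9; the group earns 9 × (56 × 0.39 + 7.8 × 56) = 4127.76.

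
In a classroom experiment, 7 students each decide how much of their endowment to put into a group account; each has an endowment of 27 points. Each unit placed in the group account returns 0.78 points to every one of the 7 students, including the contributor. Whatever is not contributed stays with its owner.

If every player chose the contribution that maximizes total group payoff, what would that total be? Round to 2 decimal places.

1031.94 points

Each contributed unit returns 5.460 to the group as a whole (0.78 to each of 7 players), which exceeds 1, so the social optimum is full contribution: group total = 5.460 × 189 = 1031.94.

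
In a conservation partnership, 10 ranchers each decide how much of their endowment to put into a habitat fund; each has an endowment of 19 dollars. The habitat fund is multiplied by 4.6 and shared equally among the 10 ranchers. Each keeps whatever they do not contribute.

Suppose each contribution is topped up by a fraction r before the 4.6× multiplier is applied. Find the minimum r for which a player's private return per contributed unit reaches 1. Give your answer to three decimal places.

1.174

With matching at rate r, one contributed unit becomes (1 + r) in the habitat fund and returns 4.6 × (1 + r) / 10 to the contributor.
Setting this equal to 1: 1 + r = 10/4.6 = 2.1739.
So the minimum matching rate is r = 2.1739 − 1 = 1.174.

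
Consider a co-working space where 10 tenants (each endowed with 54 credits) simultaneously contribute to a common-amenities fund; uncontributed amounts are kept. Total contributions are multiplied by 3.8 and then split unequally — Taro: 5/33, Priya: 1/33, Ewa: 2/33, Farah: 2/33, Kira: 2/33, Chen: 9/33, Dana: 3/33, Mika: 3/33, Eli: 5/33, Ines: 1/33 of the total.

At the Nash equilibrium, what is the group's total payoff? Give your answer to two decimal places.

691.20 credits

A player with share s gets back 3.8·s per unit contributed, so full contribution is dominant for anyone with s > 1/3.8 = 0.2632 and zero contribution is dominant for anyone below.
Only Chen (9/33) clears that bar, contributing 54; the remaining 9 contribute 0. Total contributed: 54.
The common-amenities fund pays out 3.8 × 54 = 205.20 in total (split across the unequal shares, but the aggregate is all that matters for the group sum).
The 9 free-riders keep 54 each, adding 486. Group total = 486 + 205.20 = 691.20.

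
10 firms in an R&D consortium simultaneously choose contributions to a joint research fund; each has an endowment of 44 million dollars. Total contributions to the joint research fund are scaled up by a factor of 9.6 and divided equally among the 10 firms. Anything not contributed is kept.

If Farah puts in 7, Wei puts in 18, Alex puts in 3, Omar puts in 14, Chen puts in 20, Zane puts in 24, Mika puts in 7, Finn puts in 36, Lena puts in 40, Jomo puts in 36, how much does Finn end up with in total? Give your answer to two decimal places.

Total contributed: 7 + 18 + 3 + 14 + 20 + 24 + 7 + 36 + 40 + 36 = 205.
Each receives 9.6 × 205 / 10 = 196.80 from the joint research fund.
Finn keeps 44 − 36 = 8, so Finn's payoff is 8 + 196.80 = 204.80.

204.80 million dollars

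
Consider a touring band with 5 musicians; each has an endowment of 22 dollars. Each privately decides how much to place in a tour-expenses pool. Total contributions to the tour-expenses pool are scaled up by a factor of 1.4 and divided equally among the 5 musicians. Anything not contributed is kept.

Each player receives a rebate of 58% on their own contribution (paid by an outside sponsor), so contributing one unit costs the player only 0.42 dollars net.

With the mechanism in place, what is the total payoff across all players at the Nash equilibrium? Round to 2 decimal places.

Even with the mechanism, each unit contributed returns only (1.4/5) / 0.42 = 0.6667 per unit of net cost, so contributing nothing is still dominant.
At the Nash equilibrium no one contributes; group total payoff = 5 × 22 = 110.

110.00 dollars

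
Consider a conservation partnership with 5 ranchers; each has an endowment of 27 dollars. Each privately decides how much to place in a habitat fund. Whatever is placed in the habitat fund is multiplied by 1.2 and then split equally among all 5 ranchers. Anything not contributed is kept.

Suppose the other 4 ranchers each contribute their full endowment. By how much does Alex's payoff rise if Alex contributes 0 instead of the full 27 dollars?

20.52 dollars

Switching from a contribution of 27 to 0 lets Alex keep an extra 27 dollars, but lowers the habitat fund by 27, which costs Alex their own share of that drop: 1.2/5 × 27 = 6.48.
Net gain = 27 − 6.48 = 20.52. The private return per contributed unit (0.2400) is below 1, so free-riding is indeed the best response regardless of what the others do.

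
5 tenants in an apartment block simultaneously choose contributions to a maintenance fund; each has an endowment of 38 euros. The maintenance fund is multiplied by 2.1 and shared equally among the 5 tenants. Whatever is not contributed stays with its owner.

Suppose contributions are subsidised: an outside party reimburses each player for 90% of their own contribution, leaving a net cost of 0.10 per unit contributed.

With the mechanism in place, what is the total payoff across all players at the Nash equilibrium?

Under the mechanism each unit contributed yields (2.1/5) / 0.10 = 4.2000 back to its contributor per unit of net cost, which exceeds 1, making full contribution the dominant choice for everyone.
At the Nash equilibrium everyone contributes 38. Group total payoff = 5 × (38 × 0.90 + 2.1 × 38) = 570.00.

570.00 euros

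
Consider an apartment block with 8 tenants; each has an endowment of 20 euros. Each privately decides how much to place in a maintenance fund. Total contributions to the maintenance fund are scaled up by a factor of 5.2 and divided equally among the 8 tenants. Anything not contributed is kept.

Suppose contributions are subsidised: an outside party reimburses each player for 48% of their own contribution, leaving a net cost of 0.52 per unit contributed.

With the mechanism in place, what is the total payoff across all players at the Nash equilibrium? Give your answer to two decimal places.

The effective private return per unit is now (5.2/8) / 0.52 = 1.2500 > 1, so every player's dominant strategy flips to full contribution.
At the Nash equilibrium everyone contributes 20. Group total payoff = 8 × (20 × 0.48 + 5.2 × 20) = 908.80.

908.80 euros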